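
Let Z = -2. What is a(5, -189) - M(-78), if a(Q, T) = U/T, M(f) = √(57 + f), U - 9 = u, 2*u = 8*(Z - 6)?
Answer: 23/189 - I*√21 ≈ 0.12169 - 4.5826*I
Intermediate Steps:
u = -32 (u = (8*(-2 - 6))/2 = (8*(-8))/2 = (½)*(-64) = -32)
U = -23 (U = 9 - 32 = -23)
a(Q, T) = -23/T
a(5, -189) - M(-78) = -23/(-189) - √(57 - 78) = -23*(-1/189) - √(-21) = 23/189 - I*√21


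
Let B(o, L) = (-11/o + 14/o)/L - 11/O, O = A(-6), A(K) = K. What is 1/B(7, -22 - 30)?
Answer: 1092/1993 ≈ 0.54792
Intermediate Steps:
O = -6
B(o, L) = 11/6 + 3/(L*o) (B(o, L) = (-11/o + 14/o)/L - 11/(-6) = (3/o)/L - 11*(-1/6) = 3/(L*o) + 11/6 = 11/6 + 3/(L*o))
1/B(7, -22 - 30) = 1/(11/6 + 3/(-22 - 30*7)) = 1/(11/6 + 3*(1/7)/(-52)) = 1/(11/6 + 3*(-1/52)*(1/7)) = 1/(11/6 - 3/364) = 1/(1993/1092) = 1092/1993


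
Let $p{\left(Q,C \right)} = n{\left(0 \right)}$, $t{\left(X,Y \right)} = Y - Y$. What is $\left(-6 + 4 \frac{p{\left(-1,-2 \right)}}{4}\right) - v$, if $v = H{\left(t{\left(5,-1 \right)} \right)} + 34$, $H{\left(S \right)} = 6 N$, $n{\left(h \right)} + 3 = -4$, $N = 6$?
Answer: $-83$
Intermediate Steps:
$n{\left(h \right)} = -7$ ($n{\left(h \right)} = -3 - 4 = -7$)
$t{\left(X,Y \right)} = 0$
$p{\left(Q,C \right)} = -7$
$H{\left(S \right)} = 36$ ($H{\left(S \right)} = 6 \cdot 6 = 36$)
$v = 70$ ($v = 36 + 34 = 70$)
$\left(-6 + 4 \frac{p{\left(-1,-2 \right)}}{4}\right) - v = \left(-6 + 4 \left(- \frac{7}{4}\right)\right) - 70 = \left(-6 - 7\right) - 70 = -13 - 70 = -83$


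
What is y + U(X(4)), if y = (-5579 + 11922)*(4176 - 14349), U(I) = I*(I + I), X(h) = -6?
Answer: -64527267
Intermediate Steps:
U(I) = 2*I² (U(I) = I*(2*I) = 2*I²)
y = -64527339 (y = 6343*(-10173) = -64527339)
y + U(X(4)) = -64527339 + 2*(-6)² = -64527339 + 2*36 = -64527339 + 72 = -64527267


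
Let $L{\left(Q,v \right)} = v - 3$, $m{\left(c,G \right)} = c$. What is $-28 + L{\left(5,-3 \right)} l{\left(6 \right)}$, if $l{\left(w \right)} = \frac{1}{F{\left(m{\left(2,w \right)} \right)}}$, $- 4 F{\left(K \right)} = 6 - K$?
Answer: $-22$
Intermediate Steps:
$L{\left(Q,v \right)} = -3 + v$
$F{\left(K \right)} = - \frac{3}{2} + \frac{K}{4}$ ($F{\left(K \right)} = - \frac{6 - K}{4} = - \frac{3}{2} + \frac{K}{4}$)
$l{\left(w \right)} = -1$ ($l{\left(w \right)} = \frac{1}{- \frac{3}{2} + \frac{1}{4} \cdot 2} = \frac{1}{- \frac{3}{2} + \frac{1}{2}} = \frac{1}{-1} = -1$)
$-28 + L{\left(5,-3 \right)} l{\left(6 \right)} = -28 + \left(-3 - 3\right) \left(-1\right) = -28 - -6 = -28 + 6 = -22$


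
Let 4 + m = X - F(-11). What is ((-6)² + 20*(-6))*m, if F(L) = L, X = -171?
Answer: 13776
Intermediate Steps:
m = -164 (m = -4 + (-171 - 1*(-11)) = -4 + (-171 + 11) = -4 - 160 = -164)
((-6)² + 20*(-6))*m = ((-6)² + 20*(-6))*(-164) = (36 - 120)*(-164) = -84*(-164) = 13776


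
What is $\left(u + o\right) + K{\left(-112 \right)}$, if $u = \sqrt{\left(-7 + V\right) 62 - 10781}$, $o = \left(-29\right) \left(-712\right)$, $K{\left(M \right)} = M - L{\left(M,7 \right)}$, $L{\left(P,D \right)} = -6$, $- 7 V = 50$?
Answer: $20542 + \frac{i \sqrt{571235}}{7} \approx 20542.0 + 107.97 i$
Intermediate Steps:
$V = - \frac{50}{7}$ ($V = \left(- \frac{1}{7}\right) 50 = - \frac{50}{7} \approx -7.1429$)
$K{\left(M \right)} = 6 + M$ ($K{\left(M \right)} = M - -6 = M + 6 = 6 + M$)
$o = 20648$
$u = \frac{i \sqrt{571235}}{7}$ ($u = \sqrt{\left(-7 - \frac{50}{7}\right) 62 - 10781} = \sqrt{\left(- \frac{99}{7}\right) 62 - 10781} = \sqrt{- \frac{6138}{7} - 10781} = \sqrt{- \frac{81605}{7}} = \frac{i \sqrt{571235}}{7} \approx 107.97 i$)
$\left(u + o\right) + K{\left(-112 \right)} = \left(\frac{i \sqrt{571235}}{7} + 20648\right) + \left(6 - 112\right) = \left(20648 + \frac{i \sqrt{571235}}{7}\right) - 106 = 20542 + \frac{i \sqrt{571235}}{7}$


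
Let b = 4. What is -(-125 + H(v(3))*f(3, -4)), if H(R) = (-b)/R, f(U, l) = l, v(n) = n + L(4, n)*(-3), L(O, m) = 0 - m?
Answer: 371/3 ≈ 123.67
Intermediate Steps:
L(O, m) = -m
v(n) = 4*n (v(n) = n - n*(-3) = n + 3*n = 4*n)
H(R) = -4/R (H(R) = (-1*4)/R = -4/R)
-(-125 + H(v(3))*f(3, -4)) = -(-125 - 4/(4*3)*(-4)) = -(-125 - 4/12*(-4)) = -(-125 - 4*1/12*(-4)) = -(-125 - 1/3*(-4)) = -(-125 + 4/3) = -1*(-371/3) = 371/3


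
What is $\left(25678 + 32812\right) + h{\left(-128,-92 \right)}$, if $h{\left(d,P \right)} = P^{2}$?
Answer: $66954$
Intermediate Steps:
$\left(25678 + 32812\right) + h{\left(-128,-92 \right)} = \left(25678 + 32812\right) + \left(-92\right)^{2} = 58490 + 8464 = 66954$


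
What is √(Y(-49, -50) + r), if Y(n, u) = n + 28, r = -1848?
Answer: I*√1869 ≈ 43.232*I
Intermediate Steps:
Y(n, u) = 28 + n
√(Y(-49, -50) + r) = √((28 - 49) - 1848) = √(-21 - 1848) = √(-1869) = I*√1869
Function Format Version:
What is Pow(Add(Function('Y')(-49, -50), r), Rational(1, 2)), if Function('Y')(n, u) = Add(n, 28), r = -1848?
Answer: Mul(I, Pow(1869, Rational(1, 2))) ≈ Mul(43.232, I)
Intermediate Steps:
Function('Y')(n, u) = Add(28, n)
Pow(Add(Function('Y')(-49, -50), r), Rational(1, 2)) = Pow(Add(Add(28, -49), -1848), Rational(1, 2)) = Pow(Add(-21, -1848), Rational(1, 2)) = Pow(-1869, Rational(1, 2)) = Mul(I, Pow(1869, Rational(1, 2)))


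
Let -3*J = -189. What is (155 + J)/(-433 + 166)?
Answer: -218/267 ≈ -0.81648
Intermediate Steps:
J = 63 (J = -⅓*(-189) = 63)
(155 + J)/(-433 + 166) = (155 + 63)/(-433 + 166) = 218/(-267) = 218*(-1/267) = -218/267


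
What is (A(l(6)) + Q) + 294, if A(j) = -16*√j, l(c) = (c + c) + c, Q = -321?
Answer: -27 - 48*√2 ≈ -94.882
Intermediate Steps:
l(c) = 3*c (l(c) = 2*c + c = 3*c)
(A(l(6)) + Q) + 294 = (-16*3*√2 - 321) + 294 = (-48*√2 - 321) + 294 = (-321 - 48*√2) + 294 = -27 - 48*√2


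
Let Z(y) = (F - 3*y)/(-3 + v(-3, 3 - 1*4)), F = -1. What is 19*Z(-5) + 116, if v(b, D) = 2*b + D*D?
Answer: 331/4 ≈ 82.750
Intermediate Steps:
v(b, D) = D² + 2*b (v(b, D) = 2*b + D² = D² + 2*b)
Z(y) = ⅛ + 3*y/8 (Z(y) = (-1 - 3*y)/(-3 + ((3 - 1*4)² + 2*(-3))) = (-1 - 3*y)/(-3 + ((3 - 4)² - 6)) = (-1 - 3*y)/(-3 + ((-1)² - 6)) = (-1 - 3*y)/(-3 + (1 - 6)) = (-1 - 3*y)/(-3 - 5) = (-1 - 3*y)/(-8) = (-1 - 3*y)*(-⅛) = ⅛ + 3*y/8)
19*Z(-5) + 116 = 19*(⅛ + (3/8)*(-5)) + 116 = 19*(⅛ - 15/8) + 116 = 19*(-7/4) + 116 = -133/4 + 116 = 331/4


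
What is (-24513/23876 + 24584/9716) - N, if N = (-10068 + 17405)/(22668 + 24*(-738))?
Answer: 59414518/2566270077 ≈ 0.023152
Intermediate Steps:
N = 7337/4956 (N = 7337/(22668 - 17712) = 7337/4956 ≈ 1.4804)
(-24513/23876 + 24584/9716) - N = (-24513/23876 + 24584/9716) - 1*7337/4956 = (-24513*1/23876 + 24584*(1/9716)) - 7337/4956 = (-24513/23876 + 878/347) - 7337/4956 = 12457117/8284972 - 7337/4956 = 59414518/2566270077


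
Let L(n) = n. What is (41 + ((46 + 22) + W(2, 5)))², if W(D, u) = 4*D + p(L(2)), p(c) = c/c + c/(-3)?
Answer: 123904/9 ≈ 13767.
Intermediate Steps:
p(c) = 1 - c/3 (p(c) = 1 + c*(-⅓) = 1 - c/3)
W(D, u) = ⅓ + 4*D (W(D, u) = 4*D + (1 - ⅓*2) = 4*D + (1 - ⅔) = 4*D + ⅓ = ⅓ + 4*D)
(41 + ((46 + 22) + W(2, 5)))² = (41 + ((46 + 22) + (⅓ + 4*2)))² = (41 + (68 + (⅓ + 8)))² = (41 + (68 + 25/3))² = (41 + 229/3)² = (352/3)² = 123904/9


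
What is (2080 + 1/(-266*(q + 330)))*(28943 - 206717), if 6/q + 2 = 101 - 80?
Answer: -5414910678851/14644 ≈ -3.6977e+8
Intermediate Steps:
q = 6/19 (q = 6/(-2 + (101 - 80)) = 6/(-2 + 21) = 6/19 ≈ 0.31579)
(2080 + 1/(-266*(q + 330)))*(28943 - 206717) = (2080 + 1/(-266*(6/19 + 330)))*(28943 - 206717) = (2080 + 1/(-266*6276/19))*(-177774) = (2080 + 1/(-87864))*(-177774) = (2080 - 1/87864)*(-177774) = (182757119/87864)*(-177774) = -5414910678851/14644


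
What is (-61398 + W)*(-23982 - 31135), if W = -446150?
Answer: 27974523116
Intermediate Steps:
(-61398 + W)*(-23982 - 31135) = (-61398 - 446150)*(-23982 - 31135) = -507548*(-55117) = 27974523116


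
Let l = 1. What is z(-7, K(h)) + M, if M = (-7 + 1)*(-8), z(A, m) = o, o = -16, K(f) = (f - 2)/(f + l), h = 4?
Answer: 32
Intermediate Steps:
K(f) = (-2 + f)/(1 + f) (K(f) = (f - 2)/(f + 1) = (-2 + f)/(1 + f))
z(A, m) = -16
M = 48 (M = -6*(-8) = 48)
z(-7, K(h)) + M = -16 + 48 = 32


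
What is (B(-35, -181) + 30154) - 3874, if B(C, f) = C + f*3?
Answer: 25702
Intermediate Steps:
B(C, f) = C + 3*f
(B(-35, -181) + 30154) - 3874 = ((-35 + 3*(-181)) + 30154) - 3874 = ((-35 - 543) + 30154) - 3874 = (-578 + 30154) - 3874 = 29576 - 3874 = 25702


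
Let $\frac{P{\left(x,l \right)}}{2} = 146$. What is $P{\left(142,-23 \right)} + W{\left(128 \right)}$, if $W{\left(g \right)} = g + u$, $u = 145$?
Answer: $565$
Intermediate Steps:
$W{\left(g \right)} = 145 + g$ ($W{\left(g \right)} = g + 145 = 145 + g$)
$P{\left(x,l \right)} = 292$ ($P{\left(x,l \right)} = 2 \cdot 146 = 292$)
$P{\left(142,-23 \right)} + W{\left(128 \right)} = 292 + \left(145 + 128\right) = 292 + 273 = 565$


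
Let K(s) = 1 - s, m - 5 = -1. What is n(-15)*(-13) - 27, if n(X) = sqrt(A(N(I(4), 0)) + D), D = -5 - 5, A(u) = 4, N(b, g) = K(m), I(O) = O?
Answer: -27 - 13*I*sqrt(6) ≈ -27.0 - 31.843*I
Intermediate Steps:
m = 4 (m = 5 - 1 = 4)
N(b, g) = -3 (N(b, g) = 1 - 1*4 = 1 - 4 = -3)
D = -10
n(X) = I*sqrt(6) (n(X) = sqrt(4 - 10) = sqrt(-6) = I*sqrt(6))
n(-15)*(-13) - 27 = (I*sqrt(6))*(-13) - 27 = -13*I*sqrt(6) - 27 = -27 - 13*I*sqrt(6)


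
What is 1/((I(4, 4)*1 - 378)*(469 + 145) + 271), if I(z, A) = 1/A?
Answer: -2/463335 ≈ -4.3165e-6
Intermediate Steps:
1/((I(4, 4)*1 - 378)*(469 + 145) + 271) = 1/((1/4 - 378)*(469 + 145) + 271) = 1/(((1/4)*1 - 378)*614 + 271) = 1/((1/4 - 378)*614 + 271) = 1/(-1511/4*614 + 271) = 1/(-463877/2 + 271) = 1/(-463335/2) = -2/463335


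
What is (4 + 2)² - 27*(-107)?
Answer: 2925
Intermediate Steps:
(4 + 2)² - 27*(-107) = 6² + 2889 = 36 + 2889 = 2925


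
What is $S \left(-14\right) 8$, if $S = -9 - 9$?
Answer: $2016$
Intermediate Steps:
$S = -18$
$S \left(-14\right) 8 = \left(-18\right) \left(-14\right) 8 = 252 \cdot 8 = 2016$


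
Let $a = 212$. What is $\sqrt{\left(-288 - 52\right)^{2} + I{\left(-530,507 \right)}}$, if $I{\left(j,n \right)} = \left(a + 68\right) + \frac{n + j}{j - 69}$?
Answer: $\frac{\sqrt{41577873657}}{599} \approx 340.41$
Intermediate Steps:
$I{\left(j,n \right)} = 280 + \frac{j + n}{-69 + j}$ ($I{\left(j,n \right)} = \left(212 + 68\right) + \frac{n + j}{j - 69} = 280 + \frac{j + n}{-69 + j}$)
$\sqrt{\left(-288 - 52\right)^{2} + I{\left(-530,507 \right)}} = \sqrt{\left(-288 - 52\right)^{2} + \frac{-19320 + 507 + 281 \left(-530\right)}{-69 - 530}} = \sqrt{\left(-340\right)^{2} + \frac{-19320 + 507 - 148930}{-599}} = \sqrt{115600 - - \frac{167743}{599}} = \sqrt{115600 + \frac{167743}{599}} = \sqrt{\frac{69412143}{599}} = \frac{\sqrt{41577873657}}{599}$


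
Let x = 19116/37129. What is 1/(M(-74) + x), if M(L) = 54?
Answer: 37129/2024082 ≈ 0.018344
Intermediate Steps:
x = 19116/37129 (x = 19116*(1/37129) = 19116/37129 ≈ 0.51485)
1/(M(-74) + x) = 1/(54 + 19116/37129) = 1/(2024082/37129) = 37129/2024082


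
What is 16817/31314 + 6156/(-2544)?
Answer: -6249439/3319284 ≈ -1.8828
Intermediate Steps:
16817/31314 + 6156/(-2544) = 16817*(1/31314) + 6156*(-1/2544) = 16817/31314 - 513/212 = -6249439/3319284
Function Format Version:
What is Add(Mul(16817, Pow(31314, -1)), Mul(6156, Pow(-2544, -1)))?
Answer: Rational(-6249439, 3319284) ≈ -1.8828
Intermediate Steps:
Add(Mul(16817, Pow(31314, -1)), Mul(6156, Pow(-2544, -1))) = Add(Mul(16817, Rational(1, 31314)), Mul(6156, Rational(-1, 2544))) = Add(Rational(16817, 31314), Rational(-513, 212)) = Rational(-6249439, 3319284)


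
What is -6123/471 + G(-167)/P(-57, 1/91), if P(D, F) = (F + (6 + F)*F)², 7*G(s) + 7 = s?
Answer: -29480503/7018 ≈ -4200.7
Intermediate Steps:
G(s) = -1 + s/7
P(D, F) = (F + F*(6 + F))²
-6123/471 + G(-167)/P(-57, 1/91) = -6123/471 + (-1 + (⅐)*(-167))/(((1/91)²*(7 + 1/91)²)) = -6123*1/471 + (-1 - 167/7)/(((1/91)²*(7 + 1/91)²)) = -13 - 174/(7*((638/91)²/8281)) = -13 - 174/(7*((1/8281)*(407044/8281))) = -13 - 174/(7*407044/68574961) = -13 - 174/7*68574961/407044 = -13 - 29389269/7018 = -29480503/7018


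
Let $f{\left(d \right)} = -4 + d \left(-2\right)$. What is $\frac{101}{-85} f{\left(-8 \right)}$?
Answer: $- \frac{1212}{85} \approx -14.259$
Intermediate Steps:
$f{\left(d \right)} = -4 - 2 d$
$\frac{101}{-85} f{\left(-8 \right)} = \frac{101}{-85} \left(-4 - -16\right) = 101 \left(- \frac{1}{85}\right) \left(-4 + 16\right) = \left(- \frac{101}{85}\right) 12 = - \frac{1212}{85}$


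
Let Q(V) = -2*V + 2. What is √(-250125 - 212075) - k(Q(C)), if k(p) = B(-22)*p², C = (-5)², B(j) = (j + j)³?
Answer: 196263936 + 10*I*√4622 ≈ 1.9626e+8 + 679.85*I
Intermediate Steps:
B(j) = 8*j³ (B(j) = (2*j)³ = 8*j³)
C = 25
Q(V) = 2 - 2*V
k(p) = -85184*p² (k(p) = (8*(-22)³)*p² = (8*(-10648))*p² = -85184*p²)
√(-250125 - 212075) - k(Q(C)) = √(-250125 - 212075) - (-85184)*(2 - 2*25)² = √(-462200) - (-85184)*(2 - 50)² = 10*I*√4622 - (-85184)*(-48)² = 10*I*√4622 - (-85184)*2304 = 10*I*√4622 - 1*(-196263936) = 10*I*√4622 + 196263936 = 196263936 + 10*I*√4622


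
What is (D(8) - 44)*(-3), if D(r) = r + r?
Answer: 84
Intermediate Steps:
D(r) = 2*r
(D(8) - 44)*(-3) = (2*8 - 44)*(-3) = (16 - 44)*(-3) = -28*(-3) = 84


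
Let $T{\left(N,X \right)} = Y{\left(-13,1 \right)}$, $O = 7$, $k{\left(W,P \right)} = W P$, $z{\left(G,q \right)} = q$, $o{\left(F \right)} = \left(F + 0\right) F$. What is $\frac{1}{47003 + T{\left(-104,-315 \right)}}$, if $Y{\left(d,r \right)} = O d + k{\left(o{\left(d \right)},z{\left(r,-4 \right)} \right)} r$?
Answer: $\frac{1}{46236} \approx 2.1628 \cdot 10^{-5}$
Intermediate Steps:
$o{\left(F \right)} = F^{2}$ ($o{\left(F \right)} = F F = F^{2}$)
$k{\left(W,P \right)} = P W$
$Y{\left(d,r \right)} = 7 d - 4 r d^{2}$ ($Y{\left(d,r \right)} = 7 d + - 4 d^{2} r = 7 d - 4 r d^{2}$)
$T{\left(N,X \right)} = -767$ ($T{\left(N,X \right)} = - 13 \left(7 - \left(-52\right) 1\right) = - 13 \left(7 + 52\right) = \left(-13\right) 59 = -767$)
$\frac{1}{47003 + T{\left(-104,-315 \right)}} = \frac{1}{47003 - 767} = \frac{1}{46236}$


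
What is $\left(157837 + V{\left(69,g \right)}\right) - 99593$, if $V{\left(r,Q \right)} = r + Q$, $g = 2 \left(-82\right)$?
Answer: $58149$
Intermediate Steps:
$g = -164$
$V{\left(r,Q \right)} = Q + r$
$\left(157837 + V{\left(69,g \right)}\right) - 99593 = \left(157837 + \left(-164 + 69\right)\right) - 99593 = \left(157837 - 95\right) - 99593 = 157742 - 99593 = 58149$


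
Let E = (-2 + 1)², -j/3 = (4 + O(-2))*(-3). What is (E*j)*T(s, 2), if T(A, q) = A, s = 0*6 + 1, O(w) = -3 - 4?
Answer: -27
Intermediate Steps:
O(w) = -7
s = 1 (s = 0 + 1 = 1)
j = -27 (j = -3*(4 - 7)*(-3) = -(-9)*(-3) = -3*9 = -27)
E = 1 (E = (-1)² = 1)
(E*j)*T(s, 2) = (1*(-27))*1 = -27*1 = -27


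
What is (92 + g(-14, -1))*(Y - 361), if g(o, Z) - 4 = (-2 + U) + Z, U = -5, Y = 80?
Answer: -24728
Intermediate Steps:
g(o, Z) = -3 + Z (g(o, Z) = 4 + ((-2 - 5) + Z) = 4 + (-7 + Z) = -3 + Z)
(92 + g(-14, -1))*(Y - 361) = (92 + (-3 - 1))*(80 - 361) = (92 - 4)*(-281) = 88*(-281) = -24728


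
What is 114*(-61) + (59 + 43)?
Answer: -6852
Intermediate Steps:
114*(-61) + (59 + 43) = -6954 + 102 = -6852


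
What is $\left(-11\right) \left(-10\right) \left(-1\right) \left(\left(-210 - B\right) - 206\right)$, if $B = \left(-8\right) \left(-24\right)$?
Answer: $66880$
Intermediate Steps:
$B = 192$
$\left(-11\right) \left(-10\right) \left(-1\right) \left(\left(-210 - B\right) - 206\right) = \left(-11\right) \left(-10\right) \left(-1\right) \left(\left(-210 - 192\right) - 206\right) = 110 \left(-1\right) \left(\left(-210 - 192\right) - 206\right) = - 110 \left(-402 - 206\right) = \left(-110\right) \left(-608\right) = 66880$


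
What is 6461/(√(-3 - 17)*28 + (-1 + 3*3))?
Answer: 6461/1968 - 45227*I*√5/1968 ≈ 3.283 - 51.388*I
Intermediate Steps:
6461/(√(-3 - 17)*28 + (-1 + 3*3)) = 6461/(√(-20)*28 + (-1 + 9)) = 6461/((2*I*√5)*28 + 8) = 6461/(56*I*√5 + 8) = 6461/(8 + 56*I*√5)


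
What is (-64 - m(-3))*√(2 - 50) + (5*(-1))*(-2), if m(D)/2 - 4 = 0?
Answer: 10 - 288*I*√3 ≈ 10.0 - 498.83*I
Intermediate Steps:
m(D) = 8 (m(D) = 8 + 2*0 = 8 + 0 = 8)
(-64 - m(-3))*√(2 - 50) + (5*(-1))*(-2) = (-64 - 1*8)*√(2 - 50) + (5*(-1))*(-2) = (-64 - 8)*√(-48) - 5*(-2) = -288*I*√3 + 10 = 10 - 288*I*√3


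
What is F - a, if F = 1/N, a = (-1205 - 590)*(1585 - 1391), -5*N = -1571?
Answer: 547069335/1571 ≈ 3.4823e+5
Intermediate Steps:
N = 1571/5 (N = -⅕*(-1571) = 1571/5 ≈ 314.20)
a = -348230 (a = -1795*194 = -348230)
F = 5/1571 (F = 1/(1571/5) = 5/1571 ≈ 0.0031827)
F - a = 5/1571 - 1*(-348230) = 5/1571 + 348230 = 547069335/1571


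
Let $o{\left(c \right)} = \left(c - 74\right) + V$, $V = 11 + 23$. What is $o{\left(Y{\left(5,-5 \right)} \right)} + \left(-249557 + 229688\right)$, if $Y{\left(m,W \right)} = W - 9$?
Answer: $-19923$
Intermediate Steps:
$V = 34$
$Y{\left(m,W \right)} = -9 + W$
$o{\left(c \right)} = -40 + c$ ($o{\left(c \right)} = \left(c - 74\right) + 34 = \left(-74 + c\right) + 34 = -40 + c$)
$o{\left(Y{\left(5,-5 \right)} \right)} + \left(-249557 + 229688\right) = \left(-40 - 14\right) + \left(-249557 + 229688\right) = \left(-40 - 14\right) - 19869 = -54 - 19869 = -19923$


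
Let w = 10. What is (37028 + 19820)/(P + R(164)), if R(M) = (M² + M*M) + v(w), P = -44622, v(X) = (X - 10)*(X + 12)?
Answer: 28424/4585 ≈ 6.1993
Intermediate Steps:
v(X) = (-10 + X)*(12 + X)
R(M) = 2*M² (R(M) = (M² + M*M) + (-120 + 10² + 2*10) = (M² + M²) + (-120 + 100 + 20) = 2*M² + 0 = 2*M²)
(37028 + 19820)/(P + R(164)) = (37028 + 19820)/(-44622 + 2*164²) = 56848/(-44622 + 2*26896) = 56848/(-44622 + 53792) = 56848/9170 = 56848*(1/9170) = 28424/4585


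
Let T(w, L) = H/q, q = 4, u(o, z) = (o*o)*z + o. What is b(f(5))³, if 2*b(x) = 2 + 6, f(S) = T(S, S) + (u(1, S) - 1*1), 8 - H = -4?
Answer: 64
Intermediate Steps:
u(o, z) = o + z*o² (u(o, z) = o²*z + o = z*o² + o = o + z*o²)
H = 12 (H = 8 - 1*(-4) = 8 + 4 = 12)
T(w, L) = 3 (T(w, L) = 12/4 = 12*(¼) = 3)
f(S) = 3 + S (f(S) = 3 + (1*(1 + 1*S) - 1*1) = 3 + (1*(1 + S) - 1) = 3 + ((1 + S) - 1) = 3 + S)
b(x) = 4 (b(x) = (2 + 6)/2 = (½)*8 = 4)
b(f(5))³ = 4³ = 64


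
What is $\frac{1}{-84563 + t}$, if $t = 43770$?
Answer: $- \frac{1}{40793} \approx -2.4514 \cdot 10^{-5}$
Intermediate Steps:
$\frac{1}{-84563 + t} = \frac{1}{-84563 + 43770} = \frac{1}{-40793} = - \frac{1}{40793}$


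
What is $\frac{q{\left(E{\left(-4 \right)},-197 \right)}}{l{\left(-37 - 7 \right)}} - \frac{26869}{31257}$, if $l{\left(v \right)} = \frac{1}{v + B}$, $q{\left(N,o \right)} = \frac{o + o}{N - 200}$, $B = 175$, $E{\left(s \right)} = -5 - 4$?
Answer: $\frac{1607683177}{6532713} \approx 246.1$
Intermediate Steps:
$E{\left(s \right)} = -9$
$q{\left(N,o \right)} = \frac{2 o}{-200 + N}$
$l{\left(v \right)} = \frac{1}{175 + v}$ ($l{\left(v \right)} = \frac{1}{v + 175} = \frac{1}{175 + v}$)
$\frac{q{\left(E{\left(-4 \right)},-197 \right)}}{l{\left(-37 - 7 \right)}} - \frac{26869}{31257} = \frac{2 \left(-197\right) \frac{1}{-200 - 9}}{\frac{1}{175 - 44}} - \frac{26869}{31257} = \frac{2 \left(-197\right) \frac{1}{-209}}{\frac{1}{175 - 44}} - \frac{26869}{31257} = \frac{2 \left(-197\right) \left(- \frac{1}{209}\right)}{\frac{1}{175 - 44}} - \frac{26869}{31257} = \frac{394}{209 \cdot \frac{1}{131}} - \frac{26869}{31257} = \frac{394 \frac{1}{\frac{1}{131}}}{209} - \frac{26869}{31257} = \frac{394}{209} \cdot 131 - \frac{26869}{31257} = \frac{51614}{209} - \frac{26869}{31257} = \frac{1607683177}{6532713}$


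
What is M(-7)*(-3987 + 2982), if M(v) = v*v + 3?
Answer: -52260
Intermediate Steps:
M(v) = 3 + v**2 (M(v) = v**2 + 3 = 3 + v**2)
M(-7)*(-3987 + 2982) = (3 + (-7)**2)*(-3987 + 2982) = (3 + 49)*(-1005) = 52*(-1005) = -52260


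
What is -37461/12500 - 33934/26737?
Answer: -1425769757/334212500 ≈ -4.2661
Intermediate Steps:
-37461/12500 - 33934/26737 = -1425769757/334212500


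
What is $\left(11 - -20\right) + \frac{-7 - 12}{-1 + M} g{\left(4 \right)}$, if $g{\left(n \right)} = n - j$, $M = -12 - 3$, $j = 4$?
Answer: $31$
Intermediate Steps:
$M = -15$ ($M = -12 - 3 = -15$)
$g{\left(n \right)} = -4 + n$ ($g{\left(n \right)} = n - 4 = -4 + n$)
$\left(11 - -20\right) + \frac{-7 - 12}{-1 + M} g{\left(4 \right)} = \left(11 - -20\right) + \frac{-7 - 12}{-1 - 15} \left(-4 + 4\right) = \left(11 + 20\right) + - \frac{19}{-16} \cdot 0 = 31 + \left(-19\right) \left(- \frac{1}{16}\right) 0 = 31 + \frac{19}{16} \cdot 0 = 31 + 0 = 31$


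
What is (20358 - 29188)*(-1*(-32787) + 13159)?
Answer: -405703180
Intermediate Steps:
(20358 - 29188)*(-1*(-32787) + 13159) = -8830*(32787 + 13159) = -8830*45946 = -405703180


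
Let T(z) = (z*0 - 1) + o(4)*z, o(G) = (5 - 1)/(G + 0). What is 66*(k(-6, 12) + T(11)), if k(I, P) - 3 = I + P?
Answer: 1254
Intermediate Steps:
o(G) = 4/G
T(z) = -1 + z (T(z) = (z*0 - 1) + (4/4)*z = (0 - 1) + (4*(¼))*z = -1 + 1*z = -1 + z)
k(I, P) = 3 + I + P (k(I, P) = 3 + (I + P) = 3 + I + P)
66*(k(-6, 12) + T(11)) = 66*((3 - 6 + 12) + (-1 + 11)) = 66*(9 + 10) = 66*19 = 1254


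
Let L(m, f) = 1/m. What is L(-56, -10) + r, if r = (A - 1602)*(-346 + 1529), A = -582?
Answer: -144685633/56 ≈ -2.5837e+6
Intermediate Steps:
r = -2583672 (r = (-582 - 1602)*(-346 + 1529) = -2184*1183 = -2583672)
L(-56, -10) + r = 1/(-56) - 2583672 = -1/56 - 2583672 = -144685633/56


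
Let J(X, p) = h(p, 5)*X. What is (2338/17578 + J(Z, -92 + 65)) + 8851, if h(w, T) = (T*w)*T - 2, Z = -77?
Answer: 535954389/8789 ≈ 60980.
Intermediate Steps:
h(w, T) = -2 + w*T² (h(w, T) = w*T² - 2 = -2 + w*T²)
J(X, p) = X*(-2 + 25*p) (J(X, p) = (-2 + p*5²)*X = (-2 + p*25)*X = (-2 + 25*p)*X = X*(-2 + 25*p))
(2338/17578 + J(Z, -92 + 65)) + 8851 = (2338/17578 - 77*(-2 + 25*(-92 + 65))) + 8851 = (2338*(1/17578) - 77*(-2 + 25*(-27))) + 8851 = (1169/8789 - 77*(-2 - 675)) + 8851 = (1169/8789 - 77*(-677)) + 8851 = (1169/8789 + 52129) + 8851 = 458162950/8789 + 8851 = 535954389/8789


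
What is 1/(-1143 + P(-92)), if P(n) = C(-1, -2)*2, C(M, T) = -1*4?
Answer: -1/1151 ≈ -0.00086881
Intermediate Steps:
C(M, T) = -4
P(n) = -8 (P(n) = -4*2 = -8)
1/(-1143 + P(-92)) = 1/(-1143 - 8) = 1/(-1151) = -1/1151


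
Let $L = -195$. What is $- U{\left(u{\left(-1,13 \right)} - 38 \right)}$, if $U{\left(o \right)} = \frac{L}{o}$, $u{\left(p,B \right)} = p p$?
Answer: $- \frac{195}{37} \approx -5.2703$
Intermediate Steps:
$u{\left(p,B \right)} = p^{2}$
$U{\left(o \right)} = - \frac{195}{o}$
$- U{\left(u{\left(-1,13 \right)} - 38 \right)} = - \frac{-195}{\left(-1\right)^{2} - 38} = - \frac{-195}{1 - 38} = - \frac{-195}{-37} = - \frac{\left(-195\right) \left(-1\right)}{37} = \left(-1\right) \frac{195}{37} = - \frac{195}{37}$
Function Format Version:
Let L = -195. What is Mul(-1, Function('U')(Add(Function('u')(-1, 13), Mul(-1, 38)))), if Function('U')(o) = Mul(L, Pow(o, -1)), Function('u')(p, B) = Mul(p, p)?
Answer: Rational(-195, 37) ≈ -5.2703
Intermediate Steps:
Function('u')(p, B) = Pow(p, 2)
Function('U')(o) = Mul(-195, Pow(o, -1))
Mul(-1, Function('U')(Add(Function('u')(-1, 13), Mul(-1, 38)))) = Mul(-1, Mul(-195, Pow(Add(Pow(-1, 2), Mul(-1, 38)), -1))) = Mul(-1, Mul(-195, Pow(Add(1, -38), -1))) = Mul(-1, Mul(-195, Pow(-37, -1))) = Mul(-1, Mul(-195, Rational(-1, 37))) = Mul(-1, Rational(195, 37)) = Rational(-195, 37)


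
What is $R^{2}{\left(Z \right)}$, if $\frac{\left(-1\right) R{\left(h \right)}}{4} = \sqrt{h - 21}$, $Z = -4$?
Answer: $-400$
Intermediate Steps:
$R{\left(h \right)} = - 4 \sqrt{-21 + h}$ ($R{\left(h \right)} = - 4 \sqrt{h - 21} = - 4 \sqrt{-21 + h}$)
$R^{2}{\left(Z \right)} = \left(- 4 \sqrt{-21 - 4}\right)^{2} = \left(- 4 \sqrt{-25}\right)^{2} = \left(- 4 \cdot 5 i\right)^{2} = \left(- 20 i\right)^{2} = -400$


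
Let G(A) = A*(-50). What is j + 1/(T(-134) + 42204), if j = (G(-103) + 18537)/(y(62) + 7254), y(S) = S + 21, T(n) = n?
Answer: 996519427/308667590 ≈ 3.2285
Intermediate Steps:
y(S) = 21 + S
G(A) = -50*A
j = 23687/7337 (j = (-50*(-103) + 18537)/((21 + 62) + 7254) = (5150 + 18537)/(83 + 7254) = 23687/7337 ≈ 3.2284)
j + 1/(T(-134) + 42204) = 23687/7337 + 1/(-134 + 42204) = 23687/7337 + 1/42070 = 996519427/308667590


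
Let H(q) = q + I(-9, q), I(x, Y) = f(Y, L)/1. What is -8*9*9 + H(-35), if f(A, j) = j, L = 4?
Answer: -679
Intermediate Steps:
I(x, Y) = 4 (I(x, Y) = 4/1 = 4*1 = 4)
H(q) = 4 + q (H(q) = q + 4 = 4 + q)
-8*9*9 + H(-35) = -8*9*9 + (4 - 35) = -72*9 - 31 = -648 - 31 = -679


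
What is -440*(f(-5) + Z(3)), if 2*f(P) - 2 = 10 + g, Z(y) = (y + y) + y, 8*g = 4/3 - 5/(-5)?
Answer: -39985/6 ≈ -6664.2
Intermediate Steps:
g = 7/24 (g = (4/3 - 5/(-5))/8 = (4*(1/3) - 5*(-1/5))/8 = (4/3 + 1)/8 = (1/8)*(7/3) = 7/24 ≈ 0.29167)
Z(y) = 3*y (Z(y) = 2*y + y = 3*y)
f(P) = 295/48 (f(P) = 1 + (10 + 7/24)/2 = 1 + (1/2)*(247/24) = 1 + 247/48 = 295/48)
-440*(f(-5) + Z(3)) = -440*(295/48 + 3*3) = -440*(295/48 + 9) = -440*727/48 = -39985/6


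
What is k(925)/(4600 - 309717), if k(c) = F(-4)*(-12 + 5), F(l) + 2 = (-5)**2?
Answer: 161/305117 ≈ 0.00052767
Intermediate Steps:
F(l) = 23 (F(l) = -2 + (-5)**2 = -2 + 25 = 23)
k(c) = -161 (k(c) = 23*(-12 + 5) = 23*(-7) = -161)
k(925)/(4600 - 309717) = -161/(4600 - 309717) = -161/(-305117) = -161*(-1/305117) = 161/305117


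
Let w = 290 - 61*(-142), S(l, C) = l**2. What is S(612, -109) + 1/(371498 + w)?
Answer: 142495264801/380450 ≈ 3.7454e+5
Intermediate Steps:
w = 8952 (w = 290 + 8662 = 8952)
S(612, -109) + 1/(371498 + w) = 612**2 + 1/(371498 + 8952) = 374544 + 1/380450 = 142495264801/380450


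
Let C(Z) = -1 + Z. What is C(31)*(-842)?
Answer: -25260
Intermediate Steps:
C(31)*(-842) = (-1 + 31)*(-842) = 30*(-842) = -25260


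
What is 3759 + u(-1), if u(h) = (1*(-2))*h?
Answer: 3761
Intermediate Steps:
u(h) = -2*h
3759 + u(-1) = 3759 - 2*(-1) = 3759 + 2 = 3761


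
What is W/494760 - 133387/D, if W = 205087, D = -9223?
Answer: 67886069521/4563171480 ≈ 14.877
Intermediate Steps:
W/494760 - 133387/D = 205087/494760 - 133387/(-9223) = 205087*(1/494760) - 133387*(-1/9223) = 205087/494760 + 133387/9223 = 67886069521/4563171480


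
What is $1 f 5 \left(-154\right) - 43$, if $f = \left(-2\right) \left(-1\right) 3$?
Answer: $-4663$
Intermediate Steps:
$f = 6$ ($f = 2 \cdot 3 = 6$)
$1 f 5 \left(-154\right) - 43 = 1 \cdot 6 \cdot 5 \left(-154\right) - 43 = 6 \cdot 5 \left(-154\right) - 43 = 30 \left(-154\right) - 43 = -4620 - 43 = -4663$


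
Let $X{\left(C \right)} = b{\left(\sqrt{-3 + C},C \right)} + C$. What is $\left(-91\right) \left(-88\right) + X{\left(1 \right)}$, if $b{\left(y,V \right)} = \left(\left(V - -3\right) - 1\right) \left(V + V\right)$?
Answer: $8015$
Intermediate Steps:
$b{\left(y,V \right)} = 2 V \left(2 + V\right)$ ($b{\left(y,V \right)} = \left(\left(V + 3\right) - 1\right) 2 V = \left(\left(3 + V\right) - 1\right) 2 V = \left(2 + V\right) 2 V = 2 V \left(2 + V\right)$)
$X{\left(C \right)} = C + 2 C \left(2 + C\right)$ ($X{\left(C \right)} = 2 C \left(2 + C\right) + C = C + 2 C \left(2 + C\right)$)
$\left(-91\right) \left(-88\right) + X{\left(1 \right)} = \left(-91\right) \left(-88\right) + 1 \left(5 + 2 \cdot 1\right) = 8008 + 1 \left(5 + 2\right) = 8008 + 1 \cdot 7 = 8008 + 7 = 8015$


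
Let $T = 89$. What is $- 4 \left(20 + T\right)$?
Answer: $-436$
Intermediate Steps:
$- 4 \left(20 + T\right) = - 4 \left(20 + 89\right) = \left(-4\right) 109 = -436$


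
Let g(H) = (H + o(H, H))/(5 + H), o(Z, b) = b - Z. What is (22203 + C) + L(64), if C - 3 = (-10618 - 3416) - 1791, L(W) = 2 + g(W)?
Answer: 440491/69 ≈ 6383.9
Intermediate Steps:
g(H) = H/(5 + H) (g(H) = (H + (H - H))/(5 + H) = (H + 0)/(5 + H) = H/(5 + H))
L(W) = 2 + W/(5 + W)
C = -15822 (C = 3 + ((-10618 - 3416) - 1791) = 3 + (-14034 - 1791) = 3 - 15825 = -15822)
(22203 + C) + L(64) = (22203 - 15822) + (10 + 3*64)/(5 + 64) = 6381 + (10 + 192)/69 = 6381 + (1/69)*202 = 6381 + 202/69 = 440491/69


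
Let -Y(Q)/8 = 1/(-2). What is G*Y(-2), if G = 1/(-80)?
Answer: -1/20 ≈ -0.050000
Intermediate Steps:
Y(Q) = 4 (Y(Q) = -8/(-2) = -8*(-1)/2 = -8*(-1/2) = 4)
G = -1/80 ≈ -0.012500
G*Y(-2) = -1/80*4 = -1/20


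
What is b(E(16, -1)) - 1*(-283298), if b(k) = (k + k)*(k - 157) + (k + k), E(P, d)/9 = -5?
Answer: 301388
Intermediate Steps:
E(P, d) = -45 (E(P, d) = 9*(-5) = -45)
b(k) = 2*k + 2*k*(-157 + k) (b(k) = (2*k)*(-157 + k) + 2*k = 2*k*(-157 + k) + 2*k = 2*k + 2*k*(-157 + k))
b(E(16, -1)) - 1*(-283298) = 2*(-45)*(-156 - 45) - 1*(-283298) = 2*(-45)*(-201) + 283298 = 18090 + 283298 = 301388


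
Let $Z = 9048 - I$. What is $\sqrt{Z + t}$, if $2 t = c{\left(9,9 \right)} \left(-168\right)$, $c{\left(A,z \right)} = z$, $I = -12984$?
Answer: $6 \sqrt{591} \approx 145.86$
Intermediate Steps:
$Z = 22032$ ($Z = 9048 - -12984 = 9048 + 12984 = 22032$)
$t = -756$ ($t = \frac{9 \left(-168\right)}{2} = \frac{1}{2} \left(-1512\right) = -756$)
$\sqrt{Z + t} = \sqrt{22032 - 756} = \sqrt{21276} = 6 \sqrt{591}$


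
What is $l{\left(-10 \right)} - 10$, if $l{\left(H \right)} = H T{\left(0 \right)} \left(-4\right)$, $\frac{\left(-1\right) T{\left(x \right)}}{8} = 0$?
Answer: $-10$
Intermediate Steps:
$T{\left(x \right)} = 0$ ($T{\left(x \right)} = \left(-8\right) 0 = 0$)
$l{\left(H \right)} = 0$ ($l{\left(H \right)} = H 0 \left(-4\right) = 0 \left(-4\right) = 0$)
$l{\left(-10 \right)} - 10 = 0 - 10 = -10$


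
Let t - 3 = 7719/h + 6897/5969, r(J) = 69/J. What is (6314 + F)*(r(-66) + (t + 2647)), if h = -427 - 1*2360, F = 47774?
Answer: 8734150748790356/60997211 ≈ 1.4319e+8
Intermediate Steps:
h = -2787 (h = -427 - 2360 = -2787)
t = 7684679/5545201 (t = 3 + (7719/(-2787) + 6897/5969) = 3 + (7719*(-1/2787) + 6897*(1/5969)) = 3 + (-2573/929 + 6897/5969) = 3 - 8950924/5545201 = 7684679/5545201 ≈ 1.3858)
(6314 + F)*(r(-66) + (t + 2647)) = (6314 + 47774)*(69/(-66) + (7684679/5545201 + 2647)) = 54088*(69*(-1/66) + 14685831726/5545201) = 54088*(-23/22 + 14685831726/5545201) = 54088*(322960758349/121994422) = 8734150748790356/60997211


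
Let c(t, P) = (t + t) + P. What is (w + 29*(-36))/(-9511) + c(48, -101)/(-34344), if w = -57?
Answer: 37860299/326645784 ≈ 0.11591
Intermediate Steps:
c(t, P) = P + 2*t (c(t, P) = 2*t + P = P + 2*t)
(w + 29*(-36))/(-9511) + c(48, -101)/(-34344) = (-57 + 29*(-36))/(-9511) + (-101 + 2*48)/(-34344) = (-57 - 1044)*(-1/9511) + (-101 + 96)*(-1/34344) = -1101*(-1/9511) - 5*(-1/34344) = 1101/9511 + 5/34344 = 37860299/326645784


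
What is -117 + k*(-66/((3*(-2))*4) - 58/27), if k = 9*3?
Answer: -403/4 ≈ -100.75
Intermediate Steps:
k = 27
-117 + k*(-66/((3*(-2))*4) - 58/27) = -117 + 27*(-66/((3*(-2))*4) - 58/27) = -117 + 27*(-66/((-6*4)) - 58*1/27) = -117 + 27*(-66/(-24) - 58/27) = -117 + 27*(-66*(-1/24) - 58/27) = -117 + 27*(11/4 - 58/27) = -117 + 27*(65/108) = -117 + 65/4 = -403/4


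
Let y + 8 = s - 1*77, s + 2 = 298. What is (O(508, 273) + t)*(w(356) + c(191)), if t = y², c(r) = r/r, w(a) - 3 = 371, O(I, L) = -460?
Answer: 16522875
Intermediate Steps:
s = 296 (s = -2 + 298 = 296)
y = 211 (y = -8 + (296 - 1*77) = -8 + (296 - 77) = -8 + 219 = 211)
w(a) = 374 (w(a) = 3 + 371 = 374)
c(r) = 1
t = 44521 (t = 211² = 44521)
(O(508, 273) + t)*(w(356) + c(191)) = (-460 + 44521)*(374 + 1) = 44061*375 = 16522875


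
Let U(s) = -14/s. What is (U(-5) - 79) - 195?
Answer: -1356/5 ≈ -271.20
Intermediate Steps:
(U(-5) - 79) - 195 = (-14/(-5) - 79) - 195 = (-14*(-1/5) - 79) - 195 = (14/5 - 79) - 195 = -381/5 - 195 = -1356/5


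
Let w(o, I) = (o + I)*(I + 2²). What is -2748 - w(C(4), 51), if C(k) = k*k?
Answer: -6433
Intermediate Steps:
C(k) = k²
w(o, I) = (4 + I)*(I + o) (w(o, I) = (I + o)*(I + 4) = (I + o)*(4 + I) = (4 + I)*(I + o))
-2748 - w(C(4), 51) = -2748 - (51² + 4*51 + 4*4² + 51*4²) = -2748 - (2601 + 204 + 4*16 + 51*16) = -2748 - (2601 + 204 + 64 + 816) = -2748 - 1*3685 = -2748 - 3685 = -6433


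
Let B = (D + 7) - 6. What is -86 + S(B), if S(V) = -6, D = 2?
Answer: -92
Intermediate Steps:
B = 3 (B = (2 + 7) - 6 = 9 - 6 = 3)
-86 + S(B) = -86 - 6 = -92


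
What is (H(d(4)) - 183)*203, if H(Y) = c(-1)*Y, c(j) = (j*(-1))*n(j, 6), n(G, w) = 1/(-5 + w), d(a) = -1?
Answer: -37352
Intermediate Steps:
c(j) = -j (c(j) = (j*(-1))/(-5 + 6) = -j/1 = -j*1 = -j)
H(Y) = Y (H(Y) = (-1*(-1))*Y = 1*Y = Y)
(H(d(4)) - 183)*203 = (-1 - 183)*203 = -184*203 = -37352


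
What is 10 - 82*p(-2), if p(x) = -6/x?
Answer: -236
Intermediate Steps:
10 - 82*p(-2) = 10 - (-492)/(-2) = 10 - (-492)*(-1)/2 = 10 - 82*3 = 10 - 246 = -236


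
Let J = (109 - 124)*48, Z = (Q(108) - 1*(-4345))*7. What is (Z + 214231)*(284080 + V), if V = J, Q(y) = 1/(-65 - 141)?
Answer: 7140256735920/103 ≈ 6.9323e+10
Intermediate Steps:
Q(y) = -1/206 (Q(y) = 1/(-206) = -1/206)
Z = 6265483/206 (Z = (-1/206 - 1*(-4345))*7 = (-1/206 + 4345)*7 = (895069/206)*7 = 6265483/206 ≈ 30415.)
J = -720 (J = -15*48 = -720)
V = -720
(Z + 214231)*(284080 + V) = (6265483/206 + 214231)*(284080 - 720) = (50397069/206)*283360 = 7140256735920/103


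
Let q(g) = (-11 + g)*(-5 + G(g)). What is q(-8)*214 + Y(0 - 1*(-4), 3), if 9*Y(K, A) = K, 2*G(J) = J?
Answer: 329350/9 ≈ 36594.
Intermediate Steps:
G(J) = J/2
q(g) = (-11 + g)*(-5 + g/2)
Y(K, A) = K/9
q(-8)*214 + Y(0 - 1*(-4), 3) = (55 + (1/2)*(-8)**2 - 21/2*(-8))*214 + (0 - 1*(-4))/9 = (55 + (1/2)*64 + 84)*214 + (0 + 4)/9 = (55 + 32 + 84)*214 + (1/9)*4 = 171*214 + 4/9 = 36594 + 4/9 = 329350/9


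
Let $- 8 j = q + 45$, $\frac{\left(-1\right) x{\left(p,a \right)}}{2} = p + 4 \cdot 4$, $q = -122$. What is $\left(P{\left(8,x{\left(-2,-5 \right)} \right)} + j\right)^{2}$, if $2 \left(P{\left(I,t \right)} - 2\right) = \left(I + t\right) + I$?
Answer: $\frac{2025}{64} \approx 31.641$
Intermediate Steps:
$x{\left(p,a \right)} = -32 - 2 p$ ($x{\left(p,a \right)} = - 2 \left(p + 4 \cdot 4\right) = - 2 \left(p + 16\right) = - 2 \left(16 + p\right) = -32 - 2 p$)
$j = \frac{77}{8}$ ($j = - \frac{-122 + 45}{8} = \left(- \frac{1}{8}\right) \left(-77\right) = \frac{77}{8} \approx 9.625$)
$P{\left(I,t \right)} = 2 + I + \frac{t}{2}$ ($P{\left(I,t \right)} = 2 + \frac{\left(I + t\right) + I}{2} = 2 + \frac{t + 2 I}{2} = 2 + \left(I + \frac{t}{2}\right) = 2 + I + \frac{t}{2}$)
$\left(P{\left(8,x{\left(-2,-5 \right)} \right)} + j\right)^{2} = \left(\left(2 + 8 + \frac{-32 - -4}{2}\right) + \frac{77}{8}\right)^{2} = \left(\left(2 + 8 + \frac{-32 + 4}{2}\right) + \frac{77}{8}\right)^{2} = \left(\left(2 + 8 + \frac{1}{2} \left(-28\right)\right) + \frac{77}{8}\right)^{2} = \left(\left(2 + 8 - 14\right) + \frac{77}{8}\right)^{2} = \left(-4 + \frac{77}{8}\right)^{2} = \left(\frac{45}{8}\right)^{2} = \frac{2025}{64}$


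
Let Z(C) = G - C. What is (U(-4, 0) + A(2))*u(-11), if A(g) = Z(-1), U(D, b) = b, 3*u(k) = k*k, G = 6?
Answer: 847/3 ≈ 282.33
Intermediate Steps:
u(k) = k²/3 (u(k) = (k*k)/3 = k²/3)
Z(C) = 6 - C
A(g) = 7 (A(g) = 6 - 1*(-1) = 6 + 1 = 7)
(U(-4, 0) + A(2))*u(-11) = (0 + 7)*((⅓)*(-11)²) = 7*((⅓)*121) = 7*(121/3) = 847/3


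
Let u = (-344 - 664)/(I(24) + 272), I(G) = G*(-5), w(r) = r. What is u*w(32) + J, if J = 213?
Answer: 15/19 ≈ 0.78947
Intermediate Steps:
I(G) = -5*G
u = -126/19 (u = (-344 - 664)/(-5*24 + 272) = -1008/(-120 + 272) = -1008/152 = -1008*1/152 = -126/19 ≈ -6.6316)
u*w(32) + J = -126/19*32 + 213 = -4032/19 + 213 = 15/19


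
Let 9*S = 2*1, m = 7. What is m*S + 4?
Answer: 50/9 ≈ 5.5556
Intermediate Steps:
S = 2/9 (S = (2*1)/9 = (⅑)*2 = 2/9 ≈ 0.22222)
m*S + 4 = 7*(2/9) + 4 = 14/9 + 4 = 50/9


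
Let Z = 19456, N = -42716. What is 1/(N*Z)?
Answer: -1/831082496 ≈ -1.2033e-9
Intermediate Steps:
1/(N*Z) = 1/(-42716*19456) = -1/42716*1/19456 = -1/831082496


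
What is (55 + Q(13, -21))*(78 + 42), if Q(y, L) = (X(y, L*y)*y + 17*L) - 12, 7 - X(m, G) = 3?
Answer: -31440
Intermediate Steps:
X(m, G) = 4 (X(m, G) = 7 - 1*3 = 7 - 3 = 4)
Q(y, L) = -12 + 4*y + 17*L (Q(y, L) = (4*y + 17*L) - 12 = -12 + 4*y + 17*L)
(55 + Q(13, -21))*(78 + 42) = (55 + (-12 + 4*13 + 17*(-21)))*(78 + 42) = (55 + (-12 + 52 - 357))*120 = (55 - 317)*120 = -262*120 = -31440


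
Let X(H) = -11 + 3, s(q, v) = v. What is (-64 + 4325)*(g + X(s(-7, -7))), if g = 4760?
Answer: 20248272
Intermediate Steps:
X(H) = -8
(-64 + 4325)*(g + X(s(-7, -7))) = (-64 + 4325)*(4760 - 8) = 4261*4752 = 20248272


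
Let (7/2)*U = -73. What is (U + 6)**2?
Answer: 10816/49 ≈ 220.73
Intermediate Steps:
U = -146/7 (U = (2/7)*(-73) = -146/7 ≈ -20.857)
(U + 6)**2 = (-146/7 + 6)**2 = (-104/7)**2 = 10816/49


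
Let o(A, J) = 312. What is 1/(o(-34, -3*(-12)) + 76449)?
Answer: 1/76761 ≈ 1.3027e-5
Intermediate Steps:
1/(o(-34, -3*(-12)) + 76449) = 1/(312 + 76449) = 1/76761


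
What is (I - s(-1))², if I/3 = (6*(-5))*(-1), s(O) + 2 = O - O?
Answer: 8464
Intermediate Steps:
s(O) = -2 (s(O) = -2 + (O - O) = -2 + 0 = -2)
I = 90 (I = 3*((6*(-5))*(-1)) = 3*(-30*(-1)) = 3*30 = 90)
(I - s(-1))² = (90 - 1*(-2))² = (90 + 2)² = 92² = 8464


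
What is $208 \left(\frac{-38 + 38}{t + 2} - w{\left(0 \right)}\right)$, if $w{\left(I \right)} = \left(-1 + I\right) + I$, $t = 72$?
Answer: $208$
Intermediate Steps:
$w{\left(I \right)} = -1 + 2 I$
$208 \left(\frac{-38 + 38}{t + 2} - w{\left(0 \right)}\right) = 208 \left(\frac{-38 + 38}{72 + 2} - \left(-1 + 2 \cdot 0\right)\right) = 208 \left(\frac{0}{74} - \left(-1 + 0\right)\right) = 208 \left(0 \cdot \frac{1}{74} - -1\right) = 208 \left(0 + 1\right) = 208 \cdot 1 = 208$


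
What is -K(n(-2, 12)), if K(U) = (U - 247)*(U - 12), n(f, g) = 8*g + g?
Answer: 13344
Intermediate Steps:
n(f, g) = 9*g
K(U) = (-247 + U)*(-12 + U)
-K(n(-2, 12)) = -(2964 + (9*12)² - 2331*12) = -(2964 + 108² - 259*108) = -(2964 + 11664 - 27972) = -1*(-13344) = 13344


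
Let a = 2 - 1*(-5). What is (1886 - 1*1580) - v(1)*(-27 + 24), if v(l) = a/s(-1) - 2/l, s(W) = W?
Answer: 279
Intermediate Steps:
a = 7 (a = 2 + 5 = 7)
v(l) = -7 - 2/l (v(l) = 7/(-1) - 2/l = 7*(-1) - 2/l = -7 - 2/l)
(1886 - 1*1580) - v(1)*(-27 + 24) = (1886 - 1*1580) - (-7 - 2/1)*(-27 + 24) = (1886 - 1580) - (-7 - 2*1)*(-3) = 306 - (-7 - 2)*(-3) = 306 - (-9)*(-3) = 306 - 1*27 = 306 - 27 = 279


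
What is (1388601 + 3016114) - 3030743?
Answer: 1373972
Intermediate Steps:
(1388601 + 3016114) - 3030743 = 4404715 - 3030743 = 1373972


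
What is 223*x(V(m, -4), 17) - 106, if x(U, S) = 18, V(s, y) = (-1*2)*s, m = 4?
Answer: 3908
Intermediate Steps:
V(s, y) = -2*s
223*x(V(m, -4), 17) - 106 = 223*18 - 106 = 4014 - 106 = 3908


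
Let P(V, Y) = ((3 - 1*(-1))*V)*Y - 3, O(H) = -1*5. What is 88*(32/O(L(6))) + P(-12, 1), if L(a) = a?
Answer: -3071/5 ≈ -614.20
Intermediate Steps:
O(H) = -5
P(V, Y) = -3 + 4*V*Y (P(V, Y) = ((3 + 1)*V)*Y - 3 = (4*V)*Y - 3 = 4*V*Y - 3 = -3 + 4*V*Y)
88*(32/O(L(6))) + P(-12, 1) = 88*(32/(-5)) + (-3 + 4*(-12)*1) = 88*(32*(-1/5)) + (-3 - 48) = 88*(-32/5) - 51 = -2816/5 - 51 = -3071/5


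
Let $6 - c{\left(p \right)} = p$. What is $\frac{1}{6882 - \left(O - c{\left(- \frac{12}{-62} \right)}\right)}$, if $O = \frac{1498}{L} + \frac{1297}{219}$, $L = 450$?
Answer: $\frac{509175}{3502388338} \approx 0.00014538$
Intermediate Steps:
$c{\left(p \right)} = 6 - p$
$O = \frac{151952}{16425}$ ($O = \frac{1498}{450} + \frac{1297}{219} = 1498 \cdot \frac{1}{450} + 1297 \cdot \frac{1}{219} = \frac{749}{225} + \frac{1297}{219} = \frac{151952}{16425} \approx 9.2513$)
$\frac{1}{6882 - \left(O - c{\left(- \frac{12}{-62} \right)}\right)} = \frac{1}{6882 + \left(\left(6 - - \frac{12}{-62}\right) - \frac{151952}{16425}\right)} = \frac{1}{6882 - \left(\frac{53402}{16425} + \frac{6}{31}\right)} = \frac{1}{6882 + \left(\left(6 - \frac{6}{31}\right) - \frac{151952}{16425}\right)} = \frac{1}{6882 + \left(\frac{180}{31} - \frac{151952}{16425}\right)} = \frac{1}{6882 - \frac{1754012}{509175}} = \frac{1}{\frac{3502388338}{509175}} = \frac{509175}{3502388338}$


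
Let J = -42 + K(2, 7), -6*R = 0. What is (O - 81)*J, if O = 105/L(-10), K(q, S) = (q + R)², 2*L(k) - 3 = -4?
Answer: 11058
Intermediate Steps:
R = 0 (R = -⅙*0 = 0)
L(k) = -½ (L(k) = 3/2 + (½)*(-4) = 3/2 - 2 = -½)
K(q, S) = q² (K(q, S) = (q + 0)² = q²)
J = -38 (J = -42 + 2² = -42 + 4 = -38)
O = -210 (O = 105/(-½) = 105*(-2) = -210)
(O - 81)*J = (-210 - 81)*(-38) = -291*(-38) = 11058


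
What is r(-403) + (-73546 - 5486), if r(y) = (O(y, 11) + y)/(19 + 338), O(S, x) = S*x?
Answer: -9406420/119 ≈ -79046.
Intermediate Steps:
r(y) = 4*y/119 (r(y) = (y*11 + y)/(19 + 338) = (11*y + y)/357 = (12*y)*(1/357) = 4*y/119)
r(-403) + (-73546 - 5486) = (4/119)*(-403) + (-73546 - 5486) = -1612/119 - 79032 = -9406420/119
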